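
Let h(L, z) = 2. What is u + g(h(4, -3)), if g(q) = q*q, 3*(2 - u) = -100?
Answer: 118/3 ≈ 39.333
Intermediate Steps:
u = 106/3 (u = 2 - ⅓*(-100) = 2 + 100/3 = 106/3 ≈ 35.333)
g(q) = q²
u + g(h(4, -3)) = 106/3 + 2² = 106/3 + 4 = 118/3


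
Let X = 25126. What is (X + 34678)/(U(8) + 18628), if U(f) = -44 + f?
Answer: 14951/4648 ≈ 3.2167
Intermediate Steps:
(X + 34678)/(U(8) + 18628) = (25126 + 34678)/((-44 + 8) + 18628) = 59804/(-36 + 18628) = 59804/18592 = 59804*(1/18592) = 14951/4648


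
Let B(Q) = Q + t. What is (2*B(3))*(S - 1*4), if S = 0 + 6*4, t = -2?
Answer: 40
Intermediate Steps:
S = 24 (S = 0 + 24 = 24)
B(Q) = -2 + Q (B(Q) = Q - 2 = -2 + Q)
(2*B(3))*(S - 1*4) = (2*(-2 + 3))*(24 - 1*4) = (2*1)*(24 - 4) = 2*20 = 40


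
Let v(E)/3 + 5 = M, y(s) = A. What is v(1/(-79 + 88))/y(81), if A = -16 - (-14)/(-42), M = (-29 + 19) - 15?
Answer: 270/49 ≈ 5.5102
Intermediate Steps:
M = -25 (M = -10 - 15 = -25)
A = -49/3 (A = -16 - (-14)*(-1)/42 = -16 - 1*1/3 = -16 - 1/3 = -49/3 ≈ -16.333)
y(s) = -49/3
v(E) = -90 (v(E) = -15 + 3*(-25) = -15 - 75 = -90)
v(1/(-79 + 88))/y(81) = -90/(-49/3) = -90*(-3/49) = 270/49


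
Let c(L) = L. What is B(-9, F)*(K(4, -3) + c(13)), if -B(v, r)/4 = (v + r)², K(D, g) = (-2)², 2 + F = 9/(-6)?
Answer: -10625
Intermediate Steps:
F = -7/2 (F = -2 + 9/(-6) = -2 + 9*(-⅙) = -2 - 3/2 = -7/2 ≈ -3.5000)
K(D, g) = 4
B(v, r) = -4*(r + v)² (B(v, r) = -4*(v + r)² = -4*(r + v)²)
B(-9, F)*(K(4, -3) + c(13)) = (-4*(-7/2 - 9)²)*(4 + 13) = -4*(-25/2)²*17 = -4*625/4*17 = -625*17 = -10625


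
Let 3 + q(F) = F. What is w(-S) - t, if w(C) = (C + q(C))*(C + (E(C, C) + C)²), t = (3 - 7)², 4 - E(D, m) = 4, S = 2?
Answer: -30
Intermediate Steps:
E(D, m) = 0 (E(D, m) = 4 - 1*4 = 4 - 4 = 0)
q(F) = -3 + F
t = 16 (t = (-4)² = 16)
w(C) = (-3 + 2*C)*(C + C²) (w(C) = (C + (-3 + C))*(C + (0 + C)²) = (-3 + 2*C)*(C + C²))
w(-S) - t = (-1*2)*(-3 - (-1)*2 + 2*(-1*2)²) - 1*16 = -2*(-3 - 1*(-2) + 2*(-2)²) - 16 = -2*(-3 + 2 + 2*4) - 16 = -2*(-3 + 2 + 8) - 16 = -2*7 - 16 = -14 - 16 = -30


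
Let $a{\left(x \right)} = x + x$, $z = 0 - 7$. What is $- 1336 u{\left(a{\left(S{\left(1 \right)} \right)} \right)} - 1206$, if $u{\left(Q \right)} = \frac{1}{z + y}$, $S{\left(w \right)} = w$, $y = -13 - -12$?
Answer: $-1039$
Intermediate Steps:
$z = -7$
$y = -1$ ($y = -13 + 12 = -1$)
$a{\left(x \right)} = 2 x$
$u{\left(Q \right)} = - \frac{1}{8}$ ($u{\left(Q \right)} = \frac{1}{-7 - 1} = \frac{1}{-8} = - \frac{1}{8}$)
$- 1336 u{\left(a{\left(S{\left(1 \right)} \right)} \right)} - 1206 = \left(-1336\right) \left(- \frac{1}{8}\right) - 1206 = 167 - 1206 = -1039$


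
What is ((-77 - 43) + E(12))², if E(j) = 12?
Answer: 11664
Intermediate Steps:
((-77 - 43) + E(12))² = ((-77 - 43) + 12)² = (-120 + 12)² = (-108)² = 11664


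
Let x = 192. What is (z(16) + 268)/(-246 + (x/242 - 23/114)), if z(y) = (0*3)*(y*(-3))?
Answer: -3696792/3385163 ≈ -1.0921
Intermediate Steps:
z(y) = 0 (z(y) = 0*(-3*y) = 0)
(z(16) + 268)/(-246 + (x/242 - 23/114)) = (0 + 268)/(-246 + (192/242 - 23/114)) = 268/(-246 + (192*(1/242) - 23*1/114)) = 268/(-246 + (96/121 - 23/114)) = 268/(-246 + 8161/13794) = 268/(-3385163/13794) = 268*(-13794/3385163) = -3696792/3385163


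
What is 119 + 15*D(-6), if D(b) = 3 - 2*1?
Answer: 134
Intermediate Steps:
D(b) = 1 (D(b) = 3 - 2 = 1)
119 + 15*D(-6) = 119 + 15*1 = 119 + 15 = 134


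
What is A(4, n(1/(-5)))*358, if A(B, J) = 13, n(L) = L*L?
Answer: 4654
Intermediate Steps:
n(L) = L²
A(4, n(1/(-5)))*358 = 13*358 = 4654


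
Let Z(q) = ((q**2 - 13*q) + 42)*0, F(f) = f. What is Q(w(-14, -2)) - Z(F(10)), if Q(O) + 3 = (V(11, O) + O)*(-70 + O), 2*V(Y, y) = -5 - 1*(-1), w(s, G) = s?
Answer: 1341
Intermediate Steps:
V(Y, y) = -2 (V(Y, y) = (-5 - 1*(-1))/2 = (-5 + 1)/2 = (1/2)*(-4) = -2)
Q(O) = -3 + (-70 + O)*(-2 + O) (Q(O) = -3 + (-2 + O)*(-70 + O) = -3 + (-70 + O)*(-2 + O))
Z(q) = 0 (Z(q) = (42 + q**2 - 13*q)*0 = 0)
Q(w(-14, -2)) - Z(F(10)) = (137 + (-14)**2 - 72*(-14)) - 1*0 = (137 + 196 + 1008) + 0 = 1341 + 0 = 1341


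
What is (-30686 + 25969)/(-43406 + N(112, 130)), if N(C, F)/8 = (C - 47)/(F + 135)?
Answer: 250001/2300414 ≈ 0.10868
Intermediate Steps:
N(C, F) = 8*(-47 + C)/(135 + F) (N(C, F) = 8*((C - 47)/(F + 135)) = 8*((-47 + C)/(135 + F)) = 8*(-47 + C)/(135 + F))
(-30686 + 25969)/(-43406 + N(112, 130)) = (-30686 + 25969)/(-43406 + 8*(-47 + 112)/(135 + 130)) = -4717/(-43406 + 8*65/265) = -4717/(-43406 + 8*(1/265)*65) = -4717/(-43406 + 104/53) = -4717/(-2300414/53) = -4717*(-53/2300414) = 250001/2300414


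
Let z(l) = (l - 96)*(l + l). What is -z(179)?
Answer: -29714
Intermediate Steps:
z(l) = 2*l*(-96 + l) (z(l) = (-96 + l)*(2*l) = 2*l*(-96 + l))
-z(179) = -2*179*(-96 + 179) = -2*179*83 = -1*29714 = -29714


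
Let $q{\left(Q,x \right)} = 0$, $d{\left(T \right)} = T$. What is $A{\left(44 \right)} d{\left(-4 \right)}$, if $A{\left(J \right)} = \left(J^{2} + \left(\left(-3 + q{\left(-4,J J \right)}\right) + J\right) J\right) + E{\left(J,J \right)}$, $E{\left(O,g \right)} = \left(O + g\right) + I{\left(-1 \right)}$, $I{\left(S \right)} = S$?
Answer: $-15308$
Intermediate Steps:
$E{\left(O,g \right)} = -1 + O + g$ ($E{\left(O,g \right)} = \left(O + g\right) - 1 = -1 + O + g$)
$A{\left(J \right)} = -1 + J^{2} + 2 J + J \left(-3 + J\right)$ ($A{\left(J \right)} = \left(J^{2} + \left(\left(-3 + 0\right) + J\right) J\right) + \left(-1 + J + J\right) = \left(J^{2} + \left(-3 + J\right) J\right) + \left(-1 + 2 J\right) = \left(J^{2} + J \left(-3 + J\right)\right) + \left(-1 + 2 J\right) = -1 + J^{2} + 2 J + J \left(-3 + J\right)$)
$A{\left(44 \right)} d{\left(-4 \right)} = \left(-1 - 44 + 2 \cdot 44^{2}\right) \left(-4\right) = \left(-1 - 44 + 2 \cdot 1936\right) \left(-4\right) = \left(-1 - 44 + 3872\right) \left(-4\right) = 3827 \left(-4\right) = -15308$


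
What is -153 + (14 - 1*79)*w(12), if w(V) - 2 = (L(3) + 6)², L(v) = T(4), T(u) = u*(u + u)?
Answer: -94143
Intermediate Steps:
T(u) = 2*u² (T(u) = u*(2*u) = 2*u²)
L(v) = 32 (L(v) = 2*4² = 2*16 = 32)
w(V) = 1446 (w(V) = 2 + (32 + 6)² = 2 + 38² = 2 + 1444 = 1446)
-153 + (14 - 1*79)*w(12) = -153 + (14 - 1*79)*1446 = -153 + (14 - 79)*1446 = -153 - 65*1446 = -153 - 93990 = -94143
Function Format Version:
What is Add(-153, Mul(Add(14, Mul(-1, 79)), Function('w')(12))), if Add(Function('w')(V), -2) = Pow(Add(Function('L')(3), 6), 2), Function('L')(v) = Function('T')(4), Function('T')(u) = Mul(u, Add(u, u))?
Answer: -94143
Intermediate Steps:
Function('T')(u) = Mul(2, Pow(u, 2)) (Function('T')(u) = Mul(u, Mul(2, u)) = Mul(2, Pow(u, 2)))
Function('L')(v) = 32 (Function('L')(v) = Mul(2, Pow(4, 2)) = Mul(2, 16) = 32)
Function('w')(V) = 1446 (Function('w')(V) = Add(2, Pow(Add(32, 6), 2)) = Add(2, Pow(38, 2)) = Add(2, 1444) = 1446)
Add(-153, Mul(Add(14, Mul(-1, 79)), Function('w')(12))) = Add(-153, Mul(Add(14, Mul(-1, 79)), 1446)) = Add(-153, Mul(Add(14, -79), 1446)) = Add(-153, Mul(-65, 1446)) = Add(-153, -93990) = -94143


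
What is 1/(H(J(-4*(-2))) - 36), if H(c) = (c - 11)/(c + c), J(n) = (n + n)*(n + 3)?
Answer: -32/1137 ≈ -0.028144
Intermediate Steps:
J(n) = 2*n*(3 + n) (J(n) = (2*n)*(3 + n) = 2*n*(3 + n))
H(c) = (-11 + c)/(2*c) (H(c) = (-11 + c)/((2*c)) = (-11 + c)*(1/(2*c)) = (-11 + c)/(2*c))
1/(H(J(-4*(-2))) - 36) = 1/((-11 + 2*(-4*(-2))*(3 - 4*(-2)))/(2*((2*(-4*(-2))*(3 - 4*(-2))))) - 36) = 1/((-11 + 2*8*(3 + 8))/(2*((2*8*(3 + 8)))) - 36) = 1/((-11 + 2*8*11)/(2*((2*8*11))) - 36) = 1/((½)*(-11 + 176)/176 - 36) = 1/((½)*(1/176)*165 - 36) = 1/(15/32 - 36) = 1/(-1137/32) = -32/1137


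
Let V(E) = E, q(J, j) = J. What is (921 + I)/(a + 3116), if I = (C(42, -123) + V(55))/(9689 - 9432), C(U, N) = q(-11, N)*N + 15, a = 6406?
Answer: 119060/1223577 ≈ 0.097305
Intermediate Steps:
C(U, N) = 15 - 11*N (C(U, N) = -11*N + 15 = 15 - 11*N)
I = 1423/257 (I = ((15 - 11*(-123)) + 55)/(9689 - 9432) = ((15 + 1353) + 55)/257 = (1368 + 55)*(1/257) = 1423*(1/257) = 1423/257 ≈ 5.5370)
(921 + I)/(a + 3116) = (921 + 1423/257)/(6406 + 3116) = (238120/257)/9522 = (238120/257)*(1/9522) = 119060/1223577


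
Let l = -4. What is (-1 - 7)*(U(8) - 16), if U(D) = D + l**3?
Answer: 576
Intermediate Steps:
U(D) = -64 + D (U(D) = D + (-4)**3 = D - 64 = -64 + D)
(-1 - 7)*(U(8) - 16) = (-1 - 7)*((-64 + 8) - 16) = -8*(-56 - 16) = -8*(-72) = 576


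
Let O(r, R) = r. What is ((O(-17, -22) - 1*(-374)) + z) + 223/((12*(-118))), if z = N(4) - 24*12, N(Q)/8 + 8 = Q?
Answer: 52169/1416 ≈ 36.843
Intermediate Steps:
N(Q) = -64 + 8*Q
z = -320 (z = (-64 + 8*4) - 24*12 = (-64 + 32) - 288 = -32 - 288 = -320)
((O(-17, -22) - 1*(-374)) + z) + 223/((12*(-118))) = ((-17 - 1*(-374)) - 320) + 223/((12*(-118))) = ((-17 + 374) - 320) + 223/(-1416) = (357 - 320) + 223*(-1/1416) = 37 - 223/1416 = 52169/1416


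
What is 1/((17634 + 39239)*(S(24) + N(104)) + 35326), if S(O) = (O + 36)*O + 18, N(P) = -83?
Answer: 1/78235701 ≈ 1.2782e-8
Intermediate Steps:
S(O) = 18 + O*(36 + O) (S(O) = (36 + O)*O + 18 = O*(36 + O) + 18 = 18 + O*(36 + O))
1/((17634 + 39239)*(S(24) + N(104)) + 35326) = 1/((17634 + 39239)*((18 + 24² + 36*24) - 83) + 35326) = 1/(56873*((18 + 576 + 864) - 83) + 35326) = 1/(56873*(1458 - 83) + 35326) = 1/(56873*1375 + 35326) = 1/(78200375 + 35326) = 1/78235701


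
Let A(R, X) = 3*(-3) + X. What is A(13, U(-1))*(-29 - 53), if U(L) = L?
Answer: 820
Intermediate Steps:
A(R, X) = -9 + X
A(13, U(-1))*(-29 - 53) = (-9 - 1)*(-29 - 53) = -10*(-82) = 820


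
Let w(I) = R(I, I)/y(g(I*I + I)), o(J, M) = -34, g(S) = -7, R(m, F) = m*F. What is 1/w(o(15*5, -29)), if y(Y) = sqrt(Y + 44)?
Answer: sqrt(37)/1156 ≈ 0.0052619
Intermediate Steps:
R(m, F) = F*m
y(Y) = sqrt(44 + Y)
w(I) = sqrt(37)*I**2/37 (w(I) = (I*I)/(sqrt(44 - 7)) = I**2/(sqrt(37)) = I**2*(sqrt(37)/37) = sqrt(37)*I**2/37)
1/w(o(15*5, -29)) = 1/((1/37)*sqrt(37)*(-34)**2) = 1/((1/37)*sqrt(37)*1156) = 1/(1156*sqrt(37)/37) = sqrt(37)/1156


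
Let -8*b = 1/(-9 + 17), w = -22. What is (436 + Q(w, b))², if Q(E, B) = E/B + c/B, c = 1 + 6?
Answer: 1948816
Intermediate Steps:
c = 7
b = -1/64 (b = -1/(8*(-9 + 17)) = -⅛/8 = -⅛*⅛ = -1/64 ≈ -0.015625)
Q(E, B) = 7/B + E/B (Q(E, B) = E/B + 7/B = 7/B + E/B)
(436 + Q(w, b))² = (436 + (7 - 22)/(-1/64))² = (436 - 64*(-15))² = (436 + 960)² = 1396² = 1948816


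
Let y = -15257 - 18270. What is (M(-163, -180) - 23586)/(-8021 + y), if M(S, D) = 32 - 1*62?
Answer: 5904/10387 ≈ 0.56840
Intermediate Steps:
M(S, D) = -30 (M(S, D) = 32 - 62 = -30)
y = -33527
(M(-163, -180) - 23586)/(-8021 + y) = (-30 - 23586)/(-8021 - 33527) = -23616/(-41548) = -23616*(-1/41548) = 5904/10387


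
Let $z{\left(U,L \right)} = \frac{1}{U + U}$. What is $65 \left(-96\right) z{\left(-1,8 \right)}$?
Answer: $3120$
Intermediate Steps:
$z{\left(U,L \right)} = \frac{1}{2 U}$
$65 \left(-96\right) z{\left(-1,8 \right)} = 65 \left(-96\right) \frac{1}{2 \left(-1\right)} = - 6240 \cdot \frac{1}{2} \left(-1\right) = \left(-6240\right) \left(- \frac{1}{2}\right) = 3120$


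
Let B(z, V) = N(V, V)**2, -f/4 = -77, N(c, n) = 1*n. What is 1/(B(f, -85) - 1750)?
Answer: 1/5475 ≈ 0.00018265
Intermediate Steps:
N(c, n) = n
f = 308 (f = -4*(-77) = 308)
B(z, V) = V**2
1/(B(f, -85) - 1750) = 1/((-85)**2 - 1750) = 1/(7225 - 1750) = 1/5475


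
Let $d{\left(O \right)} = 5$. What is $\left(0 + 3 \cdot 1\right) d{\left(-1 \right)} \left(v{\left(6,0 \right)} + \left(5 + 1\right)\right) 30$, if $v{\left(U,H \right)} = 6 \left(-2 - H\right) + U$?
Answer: $0$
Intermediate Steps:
$v{\left(U,H \right)} = -12 + U - 6 H$ ($v{\left(U,H \right)} = \left(-12 - 6 H\right) + U = -12 + U - 6 H$)
$\left(0 + 3 \cdot 1\right) d{\left(-1 \right)} \left(v{\left(6,0 \right)} + \left(5 + 1\right)\right) 30 = \left(0 + 3 \cdot 1\right) 5 \left(\left(-12 + 6 - 0\right) + \left(5 + 1\right)\right) 30 = \left(0 + 3\right) 5 \left(\left(-12 + 6 + 0\right) + 6\right) 30 = 3 \cdot 5 \left(-6 + 6\right) 30 = 3 \cdot 5 \cdot 0 \cdot 30 = 3 \cdot 0 \cdot 30 = 0 \cdot 30 = 0$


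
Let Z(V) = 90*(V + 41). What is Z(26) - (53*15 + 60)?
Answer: 5175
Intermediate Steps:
Z(V) = 3690 + 90*V (Z(V) = 90*(41 + V) = 3690 + 90*V)
Z(26) - (53*15 + 60) = (3690 + 90*26) - (53*15 + 60) = (3690 + 2340) - (795 + 60) = 6030 - 1*855 = 6030 - 855 = 5175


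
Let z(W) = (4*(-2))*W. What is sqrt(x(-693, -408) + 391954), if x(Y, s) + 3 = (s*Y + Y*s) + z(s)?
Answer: sqrt(960703) ≈ 980.15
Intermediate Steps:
z(W) = -8*W
x(Y, s) = -3 - 8*s + 2*Y*s (x(Y, s) = -3 + ((s*Y + Y*s) - 8*s) = -3 + ((Y*s + Y*s) - 8*s) = -3 + (2*Y*s - 8*s) = -3 + (-8*s + 2*Y*s) = -3 - 8*s + 2*Y*s)
sqrt(x(-693, -408) + 391954) = sqrt((-3 - 8*(-408) + 2*(-693)*(-408)) + 391954) = sqrt((-3 + 3264 + 565488) + 391954) = sqrt(568749 + 391954) = sqrt(960703)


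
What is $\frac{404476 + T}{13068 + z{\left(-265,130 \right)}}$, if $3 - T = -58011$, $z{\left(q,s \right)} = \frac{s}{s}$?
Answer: $\frac{66070}{1867} \approx 35.388$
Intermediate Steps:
$z{\left(q,s \right)} = 1$
$T = 58014$ ($T = 3 - -58011 = 3 + 58011 = 58014$)
$\frac{404476 + T}{13068 + z{\left(-265,130 \right)}} = \frac{404476 + 58014}{13068 + 1} = \frac{462490}{13069} = 462490 \cdot \frac{1}{13069} = \frac{66070}{1867}$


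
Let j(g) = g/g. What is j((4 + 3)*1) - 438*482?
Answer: -211115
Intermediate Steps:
j(g) = 1
j((4 + 3)*1) - 438*482 = 1 - 438*482 = 1 - 211116 = -211115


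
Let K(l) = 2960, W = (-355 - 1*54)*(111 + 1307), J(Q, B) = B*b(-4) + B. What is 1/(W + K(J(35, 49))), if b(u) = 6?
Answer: -1/577002 ≈ -1.7331e-6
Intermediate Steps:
J(Q, B) = 7*B (J(Q, B) = B*6 + B = 6*B + B = 7*B)
W = -579962 (W = (-355 - 54)*1418 = -409*1418 = -579962)
1/(W + K(J(35, 49))) = 1/(-579962 + 2960) = 1/(-577002) = -1/577002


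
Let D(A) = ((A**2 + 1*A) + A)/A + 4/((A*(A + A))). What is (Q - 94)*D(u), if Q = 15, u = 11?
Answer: -124425/121 ≈ -1028.3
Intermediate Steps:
D(A) = 2/A**2 + (A**2 + 2*A)/A (D(A) = ((A**2 + A) + A)/A + 4/((A*(2*A))) = ((A + A**2) + A)/A + 4/((2*A**2)) = (A**2 + 2*A)/A + 4*(1/(2*A**2)) = (A**2 + 2*A)/A + 2/A**2 = 2/A**2 + (A**2 + 2*A)/A)
(Q - 94)*D(u) = (15 - 94)*(2 + 11 + 2/11**2) = -79*(2 + 11 + 2*(1/121)) = -79*(2 + 11 + 2/121) = -79*1575/121 = -124425/121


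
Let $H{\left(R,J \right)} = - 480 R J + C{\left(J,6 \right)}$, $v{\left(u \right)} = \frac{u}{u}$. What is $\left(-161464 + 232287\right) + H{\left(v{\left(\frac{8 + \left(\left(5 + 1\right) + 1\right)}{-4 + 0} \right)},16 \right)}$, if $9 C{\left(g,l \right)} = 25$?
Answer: $\frac{568312}{9} \approx 63146.0$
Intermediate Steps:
$C{\left(g,l \right)} = \frac{25}{9}$ ($C{\left(g,l \right)} = \frac{1}{9} \cdot 25 = \frac{25}{9}$)
$v{\left(u \right)} = 1$
$H{\left(R,J \right)} = \frac{25}{9} - 480 J R$ ($H{\left(R,J \right)} = - 480 R J + \frac{25}{9} = - 480 J R + \frac{25}{9} = \frac{25}{9} - 480 J R$)
$\left(-161464 + 232287\right) + H{\left(v{\left(\frac{8 + \left(\left(5 + 1\right) + 1\right)}{-4 + 0} \right)},16 \right)} = \left(-161464 + 232287\right) + \left(\frac{25}{9} - 7680 \cdot 1\right) = 70823 + \left(\frac{25}{9} - 7680\right) = 70823 - \frac{69095}{9} = \frac{568312}{9}$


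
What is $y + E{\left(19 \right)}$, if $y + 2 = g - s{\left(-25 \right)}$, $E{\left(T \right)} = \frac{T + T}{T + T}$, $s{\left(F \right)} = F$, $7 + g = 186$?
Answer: $203$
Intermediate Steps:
$g = 179$ ($g = -7 + 186 = 179$)
$E{\left(T \right)} = 1$ ($E{\left(T \right)} = \frac{2 T}{2 T} = 2 T \frac{1}{2 T} = 1$)
$y = 202$ ($y = -2 + \left(179 - -25\right) = -2 + \left(179 + 25\right) = -2 + 204 = 202$)
$y + E{\left(19 \right)} = 202 + 1 = 203$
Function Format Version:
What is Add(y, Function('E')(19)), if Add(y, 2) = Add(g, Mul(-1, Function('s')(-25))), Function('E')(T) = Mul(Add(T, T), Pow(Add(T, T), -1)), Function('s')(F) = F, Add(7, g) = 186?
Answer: 203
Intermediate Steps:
g = 179 (g = Add(-7, 186) = 179)
Function('E')(T) = 1 (Function('E')(T) = Mul(Mul(2, T), Pow(Mul(2, T), -1)) = Mul(Mul(2, T), Mul(Rational(1, 2), Pow(T, -1))) = 1)
y = 202 (y = Add(-2, Add(179, Mul(-1, -25))) = Add(-2, Add(179, 25)) = Add(-2, 204) = 202)
Add(y, Function('E')(19)) = Add(202, 1) = 203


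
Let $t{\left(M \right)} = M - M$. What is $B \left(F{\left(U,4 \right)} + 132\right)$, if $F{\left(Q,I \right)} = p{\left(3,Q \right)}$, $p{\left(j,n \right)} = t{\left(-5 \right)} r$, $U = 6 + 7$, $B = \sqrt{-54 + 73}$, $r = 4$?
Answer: $132 \sqrt{19} \approx 575.38$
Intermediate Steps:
$B = \sqrt{19} \approx 4.3589$
$t{\left(M \right)} = 0$
$U = 13$
$p{\left(j,n \right)} = 0$ ($p{\left(j,n \right)} = 0 \cdot 4 = 0$)
$F{\left(Q,I \right)} = 0$
$B \left(F{\left(U,4 \right)} + 132\right) = \sqrt{19} \left(0 + 132\right) = \sqrt{19} \cdot 132 = 132 \sqrt{19}$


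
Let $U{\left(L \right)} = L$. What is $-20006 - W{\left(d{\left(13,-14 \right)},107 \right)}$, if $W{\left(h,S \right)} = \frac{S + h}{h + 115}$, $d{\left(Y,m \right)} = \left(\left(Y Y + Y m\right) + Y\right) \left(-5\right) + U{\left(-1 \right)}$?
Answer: $- \frac{1140395}{57} \approx -20007.0$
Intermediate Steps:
$d{\left(Y,m \right)} = -1 - 5 Y - 5 Y^{2} - 5 Y m$ ($d{\left(Y,m \right)} = \left(\left(Y Y + Y m\right) + Y\right) \left(-5\right) - 1 = \left(\left(Y^{2} + Y m\right) + Y\right) \left(-5\right) - 1 = \left(Y + Y^{2} + Y m\right) \left(-5\right) - 1 = \left(- 5 Y - 5 Y^{2} - 5 Y m\right) - 1 = -1 - 5 Y - 5 Y^{2} - 5 Y m$)
$W{\left(h,S \right)} = \frac{S + h}{115 + h}$
$-20006 - W{\left(d{\left(13,-14 \right)},107 \right)} = -20006 - \frac{107 - \left(66 - 910 + 845\right)}{115 - \left(66 - 910 + 845\right)} = -20006 - \frac{107 - 1}{115 - 1} = -20006 - \frac{1}{114} \cdot 106 = -20006 - \frac{53}{57} = - \frac{1140395}{57}$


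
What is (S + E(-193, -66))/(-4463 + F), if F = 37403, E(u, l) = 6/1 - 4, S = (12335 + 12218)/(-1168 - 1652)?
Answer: -18913/92890800 ≈ -0.00020360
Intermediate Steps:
S = -24553/2820 (S = 24553/(-2820) = 24553*(-1/2820) = -24553/2820 ≈ -8.7067)
E(u, l) = 2 (E(u, l) = 6*1 - 4 = 6 - 4 = 2)
(S + E(-193, -66))/(-4463 + F) = (-24553/2820 + 2)/(-4463 + 37403) = -18913/2820/32940 = -18913/2820*1/32940 = -18913/92890800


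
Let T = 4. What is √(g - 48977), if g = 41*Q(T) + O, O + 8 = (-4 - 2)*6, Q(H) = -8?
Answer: I*√49349 ≈ 222.15*I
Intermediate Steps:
O = -44 (O = -8 + (-4 - 2)*6 = -8 - 6*6 = -8 - 36 = -44)
g = -372 (g = 41*(-8) - 44 = -328 - 44 = -372)
√(g - 48977) = √(-372 - 48977) = √(-49349) = I*√49349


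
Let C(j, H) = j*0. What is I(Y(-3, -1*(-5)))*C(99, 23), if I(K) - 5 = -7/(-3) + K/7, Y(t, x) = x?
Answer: 0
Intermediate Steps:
C(j, H) = 0
I(K) = 22/3 + K/7 (I(K) = 5 + (-7/(-3) + K/7) = 5 + (-7*(-⅓) + K*(⅐)) = 5 + (7/3 + K/7) = 22/3 + K/7)
I(Y(-3, -1*(-5)))*C(99, 23) = (22/3 + (-1*(-5))/7)*0 = (22/3 + (⅐)*5)*0 = (22/3 + 5/7)*0 = (169/21)*0 = 0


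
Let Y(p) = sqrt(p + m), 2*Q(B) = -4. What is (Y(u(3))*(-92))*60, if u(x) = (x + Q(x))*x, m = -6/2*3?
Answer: -5520*I*sqrt(6) ≈ -13521.0*I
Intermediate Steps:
Q(B) = -2 (Q(B) = (1/2)*(-4) = -2)
m = -9 (m = -6*(1/2)*3 = -3*3 = -1*9 = -9)
u(x) = x*(-2 + x) (u(x) = (x - 2)*x = (-2 + x)*x = x*(-2 + x))
Y(p) = sqrt(-9 + p) (Y(p) = sqrt(p - 9) = sqrt(-9 + p))
(Y(u(3))*(-92))*60 = (sqrt(-9 + 3*(-2 + 3))*(-92))*60 = (sqrt(-9 + 3*1)*(-92))*60 = (sqrt(-9 + 3)*(-92))*60 = (sqrt(-6)*(-92))*60 = ((I*sqrt(6))*(-92))*60 = -92*I*sqrt(6)*60 = -5520*I*sqrt(6)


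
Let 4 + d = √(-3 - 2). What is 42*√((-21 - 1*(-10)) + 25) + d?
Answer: -4 + 42*√14 + I*√5 ≈ 153.15 + 2.2361*I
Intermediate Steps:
d = -4 + I*√5 (d = -4 + √(-3 - 2) = -4 + √(-5) = -4 + I*√5 ≈ -4.0 + 2.2361*I)
42*√((-21 - 1*(-10)) + 25) + d = 42*√((-21 - 1*(-10)) + 25) + (-4 + I*√5) = 42*√((-21 + 10) + 25) + (-4 + I*√5) = 42*√(-11 + 25) + (-4 + I*√5) = 42*√14 + (-4 + I*√5) = -4 + 42*√14 + I*√5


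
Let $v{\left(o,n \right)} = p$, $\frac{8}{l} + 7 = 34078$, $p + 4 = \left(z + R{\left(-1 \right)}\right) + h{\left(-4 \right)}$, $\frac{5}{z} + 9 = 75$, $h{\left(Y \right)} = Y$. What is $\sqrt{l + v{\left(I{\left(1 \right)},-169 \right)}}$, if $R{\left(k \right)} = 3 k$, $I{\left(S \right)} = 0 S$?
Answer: $\frac{i \sqrt{681953256578}}{249854} \approx 3.3051 i$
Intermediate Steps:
$I{\left(S \right)} = 0$
$z = \frac{5}{66}$ ($z = \frac{5}{-9 + 75} = \frac{5}{66} \approx 0.075758$)
$p = - \frac{721}{66}$ ($p = -4 + \left(\left(\frac{5}{66} + 3 \left(-1\right)\right) - 4\right) = -4 + \left(\left(\frac{5}{66} - 3\right) - 4\right) = -4 - \frac{457}{66} = - \frac{721}{66} \approx -10.924$)
$l = \frac{8}{34071}$ ($l = \frac{8}{-7 + 34078} = \frac{8}{34071} \approx 0.0002348$)
$v{\left(o,n \right)} = - \frac{721}{66}$
$\sqrt{l + v{\left(I{\left(1 \right)},-169 \right)}} = \sqrt{\frac{8}{34071} - \frac{721}{66}} = \sqrt{- \frac{2729407}{249854}} = \frac{i \sqrt{681953256578}}{249854}$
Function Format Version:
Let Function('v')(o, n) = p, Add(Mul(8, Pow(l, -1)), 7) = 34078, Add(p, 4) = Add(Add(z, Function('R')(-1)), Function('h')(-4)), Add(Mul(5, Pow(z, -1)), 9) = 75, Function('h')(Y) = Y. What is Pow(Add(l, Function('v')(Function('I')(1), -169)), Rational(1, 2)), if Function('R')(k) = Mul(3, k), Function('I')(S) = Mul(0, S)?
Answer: Mul(Rational(1, 249854), I, Pow(681953256578, Rational(1, 2))) ≈ Mul(3.3051, I)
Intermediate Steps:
Function('I')(S) = 0
z = Rational(5, 66) (z = Mul(5, Pow(Add(-9, 75), -1)) = Mul(5, Pow(66, -1)) = Mul(5, Rational(1, 66)) = Rational(5, 66) ≈ 0.075758)
p = Rational(-721, 66) (p = Add(-4, Add(Add(Rational(5, 66), Mul(3, -1)), -4)) = Add(-4, Add(Add(Rational(5, 66), -3), -4)) = Add(-4, Add(Rational(-193, 66), -4)) = Add(-4, Rational(-457, 66)) = Rational(-721, 66) ≈ -10.924)
l = Rational(8, 34071) (l = Mul(8, Pow(Add(-7, 34078), -1)) = Mul(8, Pow(34071, -1)) = Mul(8, Rational(1, 34071)) = Rational(8, 34071) ≈ 0.00023480)
Function('v')(o, n) = Rational(-721, 66)
Pow(Add(l, Function('v')(Function('I')(1), -169)), Rational(1, 2)) = Pow(Add(Rational(8, 34071), Rational(-721, 66)), Rational(1, 2)) = Pow(Rational(-2729407, 249854), Rational(1, 2)) = Mul(Rational(1, 249854), I, Pow(681953256578, Rational(1, 2)))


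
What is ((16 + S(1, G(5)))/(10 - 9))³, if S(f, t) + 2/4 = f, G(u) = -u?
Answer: 35937/8 ≈ 4492.1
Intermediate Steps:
S(f, t) = -½ + f
((16 + S(1, G(5)))/(10 - 9))³ = ((16 + (-½ + 1))/(10 - 9))³ = ((16 + ½)/1)³ = ((33/2)*1)³ = (33/2)³ = 35937/8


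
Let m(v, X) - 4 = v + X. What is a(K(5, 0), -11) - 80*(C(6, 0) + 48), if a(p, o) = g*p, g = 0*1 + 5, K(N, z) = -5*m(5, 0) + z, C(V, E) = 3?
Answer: -4305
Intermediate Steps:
m(v, X) = 4 + X + v (m(v, X) = 4 + (v + X) = 4 + (X + v) = 4 + X + v)
K(N, z) = -45 + z (K(N, z) = -5*(4 + 0 + 5) + z = -5*9 + z = -45 + z)
g = 5 (g = 0 + 5 = 5)
a(p, o) = 5*p
a(K(5, 0), -11) - 80*(C(6, 0) + 48) = 5*(-45 + 0) - 80*(3 + 48) = 5*(-45) - 80*51 = -225 - 4080 = -4305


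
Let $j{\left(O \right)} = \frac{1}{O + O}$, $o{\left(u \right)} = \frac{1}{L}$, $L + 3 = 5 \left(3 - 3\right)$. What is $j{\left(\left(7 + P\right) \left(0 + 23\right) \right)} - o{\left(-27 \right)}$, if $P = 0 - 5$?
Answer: $\frac{95}{276} \approx 0.3442$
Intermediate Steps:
$L = -3$ ($L = -3 + 5 \left(3 - 3\right) = -3 + 5 \cdot 0 = -3 + 0 = -3$)
$P = -5$
$o{\left(u \right)} = - \frac{1}{3}$ ($o{\left(u \right)} = \frac{1}{-3} = - \frac{1}{3}$)
$j{\left(O \right)} = \frac{1}{2 O}$
$j{\left(\left(7 + P\right) \left(0 + 23\right) \right)} - o{\left(-27 \right)} = \frac{1}{2 \left(7 - 5\right) \left(0 + 23\right)} - - \frac{1}{3} = \frac{1}{2 \cdot 2 \cdot 23} + \frac{1}{3} = \frac{1}{2 \cdot 46} + \frac{1}{3} = \frac{1}{2} \cdot \frac{1}{46} + \frac{1}{3} = \frac{1}{92} + \frac{1}{3} = \frac{95}{276}$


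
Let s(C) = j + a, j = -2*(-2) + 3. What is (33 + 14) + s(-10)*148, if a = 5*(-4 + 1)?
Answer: -1137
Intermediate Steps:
j = 7 (j = 4 + 3 = 7)
a = -15 (a = 5*(-3) = -15)
s(C) = -8 (s(C) = 7 - 15 = -8)
(33 + 14) + s(-10)*148 = (33 + 14) - 8*148 = 47 - 1184 = -1137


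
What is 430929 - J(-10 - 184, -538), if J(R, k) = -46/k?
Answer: 115919878/269 ≈ 4.3093e+5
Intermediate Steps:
430929 - J(-10 - 184, -538) = 430929 - (-46)/(-538) = 430929 - (-46)*(-1)/538 = 430929 - 1*23/269 = 430929 - 23/269 = 115919878/269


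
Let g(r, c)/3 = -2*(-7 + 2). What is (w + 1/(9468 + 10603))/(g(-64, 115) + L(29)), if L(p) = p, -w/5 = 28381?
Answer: -2848175254/1184189 ≈ -2405.2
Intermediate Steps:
w = -141905 (w = -5*28381 = -141905)
g(r, c) = 30 (g(r, c) = 3*(-2*(-7 + 2)) = 3*(-2*(-5)) = 3*10 = 30)
(w + 1/(9468 + 10603))/(g(-64, 115) + L(29)) = (-141905 + 1/(9468 + 10603))/(30 + 29) = (-141905 + 1/20071)/59 = (-141905 + 1/20071)*(1/59) = -2848175254/20071*1/59 = -2848175254/1184189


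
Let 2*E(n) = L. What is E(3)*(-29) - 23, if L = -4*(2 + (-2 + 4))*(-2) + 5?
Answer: -1119/2 ≈ -559.50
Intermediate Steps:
L = 37 (L = -4*(2 + 2)*(-2) + 5 = -4*4*(-2) + 5 = -16*(-2) + 5 = 32 + 5 = 37)
E(n) = 37/2 (E(n) = (½)*37 = 37/2)
E(3)*(-29) - 23 = (37/2)*(-29) - 23 = -1073/2 - 23 = -1119/2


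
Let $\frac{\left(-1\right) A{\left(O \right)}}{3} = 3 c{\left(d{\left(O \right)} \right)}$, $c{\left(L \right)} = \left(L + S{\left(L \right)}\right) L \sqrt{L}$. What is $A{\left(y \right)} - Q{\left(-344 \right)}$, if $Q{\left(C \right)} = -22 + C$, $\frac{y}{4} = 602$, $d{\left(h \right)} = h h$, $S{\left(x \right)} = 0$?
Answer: $-728659988103462546$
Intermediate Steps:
$d{\left(h \right)} = h^{2}$
$y = 2408$ ($y = 4 \cdot 602 = 2408$)
$c{\left(L \right)} = L^{\frac{5}{2}}$ ($c{\left(L \right)} = \left(L + 0\right) L \sqrt{L} = L L \sqrt{L} = L^{2} \sqrt{L} = L^{\frac{5}{2}}$)
$A{\left(O \right)} = - 9 \left(O^{2}\right)^{\frac{5}{2}}$ ($A{\left(O \right)} = - 3 \cdot 3 \left(O^{2}\right)^{\frac{5}{2}} = - 9 \left(O^{2}\right)^{\frac{5}{2}}$)
$A{\left(y \right)} - Q{\left(-344 \right)} = - 9 \cdot 2408^{2} \left(2408^{2}\right)^{\frac{3}{2}} - \left(-22 - 344\right) = \left(-9\right) 5798464 \cdot 5798464^{\frac{3}{2}} - -366 = \left(-9\right) 5798464 \cdot 13962701312 + 366 = -728659988103462912 + 366 = -728659988103462546$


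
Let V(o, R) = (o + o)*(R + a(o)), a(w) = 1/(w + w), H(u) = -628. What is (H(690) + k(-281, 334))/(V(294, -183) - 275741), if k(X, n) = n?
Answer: 147/191672 ≈ 0.00076693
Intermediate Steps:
a(w) = 1/(2*w)
V(o, R) = 2*o*(R + 1/(2*o)) (V(o, R) = (o + o)*(R + 1/(2*o)) = (2*o)*(R + 1/(2*o)) = 2*o*(R + 1/(2*o)))
(H(690) + k(-281, 334))/(V(294, -183) - 275741) = (-628 + 334)/((1 + 2*(-183)*294) - 275741) = -294/((1 - 107604) - 275741) = -294/(-107603 - 275741) = -294/(-383344) = -294*(-1/383344) = 147/191672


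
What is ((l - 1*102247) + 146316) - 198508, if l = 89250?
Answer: -65189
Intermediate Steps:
((l - 1*102247) + 146316) - 198508 = ((89250 - 1*102247) + 146316) - 198508 = ((89250 - 102247) + 146316) - 198508 = (-12997 + 146316) - 198508 = 133319 - 198508 = -65189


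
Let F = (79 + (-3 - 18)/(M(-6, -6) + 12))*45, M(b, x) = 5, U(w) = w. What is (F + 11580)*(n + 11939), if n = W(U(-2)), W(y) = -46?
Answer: 3048770550/17 ≈ 1.7934e+8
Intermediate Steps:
n = -46
F = 59490/17 (F = (79 + (-3 - 18)/(5 + 12))*45 = (79 - 21/17)*45 = (1322/17)*45 = 59490/17 ≈ 3499.4)
(F + 11580)*(n + 11939) = (59490/17 + 11580)*(-46 + 11939) = (256350/17)*11893 = 3048770550/17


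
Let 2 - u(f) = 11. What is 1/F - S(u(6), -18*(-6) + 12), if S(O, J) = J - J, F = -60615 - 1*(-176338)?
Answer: 1/115723 ≈ 8.6413e-6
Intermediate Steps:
u(f) = -9 (u(f) = 2 - 1*11 = 2 - 11 = -9)
F = 115723 (F = -60615 + 176338 = 115723)
S(O, J) = 0
1/F - S(u(6), -18*(-6) + 12) = 1/115723 - 1*0 = 1/115723 + 0 = 1/115723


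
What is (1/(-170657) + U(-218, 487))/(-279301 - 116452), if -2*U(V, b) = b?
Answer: 83109961/135076039442 ≈ 0.00061528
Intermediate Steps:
U(V, b) = -b/2
(1/(-170657) + U(-218, 487))/(-279301 - 116452) = (1/(-170657) - ½*487)/(-279301 - 116452) = (-1/170657 - 487/2)/(-395753) = -83109961/341314*(-1/395753) = 83109961/135076039442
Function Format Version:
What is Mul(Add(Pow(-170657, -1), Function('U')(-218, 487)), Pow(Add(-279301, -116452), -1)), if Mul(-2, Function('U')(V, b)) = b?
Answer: Rational(83109961, 135076039442) ≈ 0.00061528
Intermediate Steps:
Function('U')(V, b) = Mul(Rational(-1, 2), b)
Mul(Add(Pow(-170657, -1), Function('U')(-218, 487)), Pow(Add(-279301, -116452), -1)) = Mul(Add(Pow(-170657, -1), Mul(Rational(-1, 2), 487)), Pow(Add(-279301, -116452), -1)) = Mul(Add(Rational(-1, 170657), Rational(-487, 2)), Pow(-395753, -1)) = Mul(Rational(-83109961, 341314), Rational(-1, 395753)) = Rational(83109961, 135076039442)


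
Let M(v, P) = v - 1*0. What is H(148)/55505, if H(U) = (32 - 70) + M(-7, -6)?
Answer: -9/11101 ≈ -0.00081074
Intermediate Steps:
M(v, P) = v (M(v, P) = v + 0 = v)
H(U) = -45 (H(U) = (32 - 70) - 7 = -38 - 7 = -45)
H(148)/55505 = -45/55505 = -45*1/55505 = -9/11101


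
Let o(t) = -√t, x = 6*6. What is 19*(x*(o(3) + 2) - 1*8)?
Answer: 1216 - 684*√3 ≈ 31.277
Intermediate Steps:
x = 36
19*(x*(o(3) + 2) - 1*8) = 19*(36*(-√3 + 2) - 1*8) = 19*(36*(2 - √3) - 8) = 19*((72 - 36*√3) - 8) = 19*(64 - 36*√3) = 1216 - 684*√3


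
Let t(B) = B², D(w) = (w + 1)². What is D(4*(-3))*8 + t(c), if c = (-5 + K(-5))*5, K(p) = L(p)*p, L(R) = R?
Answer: 10968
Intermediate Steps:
K(p) = p² (K(p) = p*p = p²)
c = 100 (c = (-5 + (-5)²)*5 = (-5 + 25)*5 = 20*5 = 100)
D(w) = (1 + w)²
D(4*(-3))*8 + t(c) = (1 + 4*(-3))²*8 + 100² = (1 - 12)²*8 + 10000 = (-11)²*8 + 10000 = 121*8 + 10000 = 968 + 10000 = 10968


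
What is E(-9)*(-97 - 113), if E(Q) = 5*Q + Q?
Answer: 11340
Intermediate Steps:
E(Q) = 6*Q
E(-9)*(-97 - 113) = (6*(-9))*(-97 - 113) = -54*(-210) = 11340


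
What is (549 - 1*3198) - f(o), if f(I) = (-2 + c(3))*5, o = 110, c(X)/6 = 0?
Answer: -2639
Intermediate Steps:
c(X) = 0 (c(X) = 6*0 = 0)
f(I) = -10 (f(I) = (-2 + 0)*5 = -2*5 = -10)
(549 - 1*3198) - f(o) = (549 - 1*3198) - 1*(-10) = (549 - 3198) + 10 = -2649 + 10 = -2639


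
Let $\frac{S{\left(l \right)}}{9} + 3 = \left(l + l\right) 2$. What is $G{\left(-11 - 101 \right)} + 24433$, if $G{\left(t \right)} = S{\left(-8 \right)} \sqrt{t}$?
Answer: $24433 - 1260 i \sqrt{7} \approx 24433.0 - 3333.6 i$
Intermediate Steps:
$S{\left(l \right)} = -27 + 36 l$ ($S{\left(l \right)} = -27 + 9 \left(l + l\right) 2 = -27 + 9 \cdot 2 l 2 = -27 + 9 \cdot 4 l = -27 + 36 l$)
$G{\left(t \right)} = - 315 \sqrt{t}$ ($G{\left(t \right)} = \left(-27 + 36 \left(-8\right)\right) \sqrt{t} = \left(-27 - 288\right) \sqrt{t} = - 315 \sqrt{t}$)
$G{\left(-11 - 101 \right)} + 24433 = - 315 \sqrt{-11 - 101} + 24433 = - 315 \sqrt{-112} + 24433 = - 315 \cdot 4 i \sqrt{7} + 24433 = - 1260 i \sqrt{7} + 24433 = 24433 - 1260 i \sqrt{7}$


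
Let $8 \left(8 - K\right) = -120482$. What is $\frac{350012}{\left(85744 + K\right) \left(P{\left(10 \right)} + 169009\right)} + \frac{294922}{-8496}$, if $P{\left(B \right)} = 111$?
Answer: $- \frac{314264415813493}{9053214259320} \approx -34.713$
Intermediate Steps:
$K = \frac{60273}{4}$ ($K = 8 - - \frac{60241}{4} = 8 + \frac{60241}{4} = \frac{60273}{4} \approx 15068.0$)
$\frac{350012}{\left(85744 + K\right) \left(P{\left(10 \right)} + 169009\right)} + \frac{294922}{-8496} = \frac{350012}{\left(85744 + \frac{60273}{4}\right) \left(111 + 169009\right)} + \frac{294922}{-8496} = \frac{350012}{\frac{403249}{4} \cdot 169120} + 294922 \left(- \frac{1}{8496}\right) = \frac{350012}{17049367720} - \frac{147461}{4248} = 350012 \cdot \frac{1}{17049367720} - \frac{147461}{4248} = \frac{87503}{4262341930} - \frac{147461}{4248} = - \frac{314264415813493}{9053214259320}$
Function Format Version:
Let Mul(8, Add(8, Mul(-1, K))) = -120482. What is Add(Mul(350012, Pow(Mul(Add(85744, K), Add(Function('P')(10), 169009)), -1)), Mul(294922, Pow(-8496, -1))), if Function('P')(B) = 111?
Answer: Rational(-314264415813493, 9053214259320) ≈ -34.713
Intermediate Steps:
K = Rational(60273, 4) (K = Add(8, Mul(Rational(-1, 8), -120482)) = Add(8, Rational(60241, 4)) = Rational(60273, 4) ≈ 15068.)
Add(Mul(350012, Pow(Mul(Add(85744, K), Add(Function('P')(10), 169009)), -1)), Mul(294922, Pow(-8496, -1))) = Add(Mul(350012, Pow(Mul(Add(85744, Rational(60273, 4)), Add(111, 169009)), -1)), Mul(294922, Pow(-8496, -1))) = Add(Mul(350012, Pow(Mul(Rational(403249, 4), 169120), -1)), Mul(294922, Rational(-1, 8496))) = Add(Mul(350012, Pow(17049367720, -1)), Rational(-147461, 4248)) = Add(Mul(350012, Rational(1, 17049367720)), Rational(-147461, 4248)) = Add(Rational(87503, 4262341930), Rational(-147461, 4248)) = Rational(-314264415813493, 9053214259320)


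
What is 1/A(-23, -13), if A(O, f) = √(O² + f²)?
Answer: √698/698 ≈ 0.037851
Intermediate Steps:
1/A(-23, -13) = 1/(√((-23)² + (-13)²)) = 1/(√(529 + 169)) = 1/(√698) = √698/698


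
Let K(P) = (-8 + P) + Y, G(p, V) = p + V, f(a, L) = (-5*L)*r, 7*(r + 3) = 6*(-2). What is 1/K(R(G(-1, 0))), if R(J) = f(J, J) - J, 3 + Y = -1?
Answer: -7/242 ≈ -0.028926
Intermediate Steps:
Y = -4 (Y = -3 - 1 = -4)
r = -33/7 (r = -3 + (6*(-2))/7 = -3 + (1/7)*(-12) = -3 - 12/7 = -33/7 ≈ -4.7143)
f(a, L) = 165*L/7 (f(a, L) = -5*L*(-33/7) = 165*L/7)
G(p, V) = V + p
R(J) = 158*J/7 (R(J) = 165*J/7 - J = 158*J/7)
K(P) = -12 + P (K(P) = (-8 + P) - 4 = -12 + P)
1/K(R(G(-1, 0))) = 1/(-12 + 158*(0 - 1)/7) = 1/(-12 + (158/7)*(-1)) = 1/(-12 - 158/7) = 1/(-242/7) = -7/242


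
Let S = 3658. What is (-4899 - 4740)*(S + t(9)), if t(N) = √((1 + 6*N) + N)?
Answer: -35336574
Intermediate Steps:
t(N) = √(1 + 7*N)
(-4899 - 4740)*(S + t(9)) = (-4899 - 4740)*(3658 + √(1 + 7*9)) = -9639*(3658 + √(1 + 63)) = -9639*(3658 + √64) = -9639*(3658 + 8) = -9639*3666 = -35336574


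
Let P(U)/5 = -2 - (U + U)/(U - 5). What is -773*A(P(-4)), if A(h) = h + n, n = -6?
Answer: 142232/9 ≈ 15804.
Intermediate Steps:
P(U) = -10 - 10*U/(-5 + U) (P(U) = 5*(-2 - (U + U)/(U - 5)) = 5*(-2 - 2*U/(-5 + U)) = -10 - 10*U/(-5 + U))
A(h) = -6 + h (A(h) = h - 6 = -6 + h)
-773*A(P(-4)) = -773*(-6 + 10*(5 - 2*(-4))/(-5 - 4)) = -773*(-6 + 10*(5 + 8)/(-9)) = -773*(-6 + 10*(-⅑)*13) = -773*(-6 - 130/9) = -773*(-184/9) = 142232/9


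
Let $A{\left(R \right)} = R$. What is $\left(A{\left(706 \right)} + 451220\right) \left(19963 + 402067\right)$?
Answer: $190726329780$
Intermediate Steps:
$\left(A{\left(706 \right)} + 451220\right) \left(19963 + 402067\right) = \left(706 + 451220\right) \left(19963 + 402067\right) = 451926 \cdot 422030 = 190726329780$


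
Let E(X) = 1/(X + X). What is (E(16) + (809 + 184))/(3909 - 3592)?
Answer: 31777/10144 ≈ 3.1326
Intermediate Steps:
E(X) = 1/(2*X)
(E(16) + (809 + 184))/(3909 - 3592) = ((½)/16 + (809 + 184))/(3909 - 3592) = ((½)*(1/16) + 993)/317 = (1/32 + 993)*(1/317) = (31777/32)*(1/317) = 31777/10144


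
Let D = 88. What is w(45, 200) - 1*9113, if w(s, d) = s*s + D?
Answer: -7000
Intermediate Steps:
w(s, d) = 88 + s² (w(s, d) = s*s + 88 = s² + 88 = 88 + s²)
w(45, 200) - 1*9113 = (88 + 45²) - 1*9113 = (88 + 2025) - 9113 = 2113 - 9113 = -7000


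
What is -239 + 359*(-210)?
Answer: -75629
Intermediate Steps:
-239 + 359*(-210) = -239 - 75390 = -75629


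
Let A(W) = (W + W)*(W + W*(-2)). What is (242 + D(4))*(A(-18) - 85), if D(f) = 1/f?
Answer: -710277/4 ≈ -1.7757e+5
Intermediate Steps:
A(W) = -2*W² (A(W) = (2*W)*(W - 2*W) = (2*W)*(-W) = -2*W²)
(242 + D(4))*(A(-18) - 85) = (242 + 1/4)*(-2*(-18)² - 85) = (242 + ¼)*(-2*324 - 85) = 969*(-648 - 85)/4 = (969/4)*(-733) = -710277/4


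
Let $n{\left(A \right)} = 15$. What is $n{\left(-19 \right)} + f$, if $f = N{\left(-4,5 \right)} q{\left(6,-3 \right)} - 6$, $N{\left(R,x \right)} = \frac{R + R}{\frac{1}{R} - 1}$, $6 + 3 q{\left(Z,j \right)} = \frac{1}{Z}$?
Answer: $- \frac{31}{9} \approx -3.4444$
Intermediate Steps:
$q{\left(Z,j \right)} = -2 + \frac{1}{3 Z}$
$N{\left(R,x \right)} = \frac{2 R}{-1 + \frac{1}{R}}$
$f = - \frac{166}{9}$ ($f = - \frac{2 \left(-4\right)^{2}}{-1 - 4} \left(-2 + \frac{1}{3 \cdot 6}\right) - 6 = \left(-2\right) 16 \frac{1}{-5} \left(-2 + \frac{1}{3} \cdot \frac{1}{6}\right) - 6 = \left(-2\right) 16 \left(- \frac{1}{5}\right) \left(-2 + \frac{1}{18}\right) - 6 = \frac{32}{5} \left(- \frac{35}{18}\right) - 6 = - \frac{112}{9} - 6 = - \frac{166}{9} \approx -18.444$)
$n{\left(-19 \right)} + f = 15 - \frac{166}{9} = - \frac{31}{9}$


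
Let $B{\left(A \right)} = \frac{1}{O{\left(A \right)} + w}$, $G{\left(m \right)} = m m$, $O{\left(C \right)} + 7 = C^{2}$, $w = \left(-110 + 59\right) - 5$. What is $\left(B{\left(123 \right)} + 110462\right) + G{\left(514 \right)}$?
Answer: $\frac{5644597429}{15066} \approx 3.7466 \cdot 10^{5}$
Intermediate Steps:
$w = -56$ ($w = -51 - 5 = -56$)
$O{\left(C \right)} = -7 + C^{2}$
$G{\left(m \right)} = m^{2}$
$B{\left(A \right)} = \frac{1}{-63 + A^{2}}$ ($B{\left(A \right)} = \frac{1}{\left(-7 + A^{2}\right) - 56} = \frac{1}{-63 + A^{2}}$)
$\left(B{\left(123 \right)} + 110462\right) + G{\left(514 \right)} = \left(\frac{1}{-63 + 123^{2}} + 110462\right) + 514^{2} = \left(\frac{1}{-63 + 15129} + 110462\right) + 264196 = \left(\frac{1}{15066} + 110462\right) + 264196 = \frac{1664220493}{15066} + 264196 = \frac{5644597429}{15066}$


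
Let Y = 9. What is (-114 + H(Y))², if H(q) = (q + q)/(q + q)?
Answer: 12769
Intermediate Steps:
H(q) = 1 (H(q) = (2*q)/((2*q)) = (2*q)*(1/(2*q)) = 1)
(-114 + H(Y))² = (-114 + 1)² = (-113)² = 12769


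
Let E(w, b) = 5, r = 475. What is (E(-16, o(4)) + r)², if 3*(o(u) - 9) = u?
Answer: 230400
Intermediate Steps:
o(u) = 9 + u/3
(E(-16, o(4)) + r)² = (5 + 475)² = 480² = 230400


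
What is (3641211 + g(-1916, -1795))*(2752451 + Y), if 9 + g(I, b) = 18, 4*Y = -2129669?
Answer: 8083631291175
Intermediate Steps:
Y = -2129669/4 (Y = (¼)*(-2129669) = -2129669/4 ≈ -5.3242e+5)
g(I, b) = 9 (g(I, b) = -9 + 18 = 9)
(3641211 + g(-1916, -1795))*(2752451 + Y) = (3641211 + 9)*(2752451 - 2129669/4) = 3641220*(8880135/4) = 8083631291175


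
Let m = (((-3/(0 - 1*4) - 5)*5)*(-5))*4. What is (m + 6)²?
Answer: 185761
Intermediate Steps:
m = 425 (m = (((-3/(0 - 4) - 5)*5)*(-5))*4 = (((-3/(-4) - 5)*5)*(-5))*4 = (((-3*(-¼) - 5)*5)*(-5))*4 = (((¾ - 5)*5)*(-5))*4 = (-17/4*5*(-5))*4 = -85/4*(-5)*4 = (425/4)*4 = 425)
(m + 6)² = (425 + 6)² = 431² = 185761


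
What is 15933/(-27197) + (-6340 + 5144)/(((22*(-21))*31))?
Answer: -97832407/194757717 ≈ -0.50233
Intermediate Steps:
15933/(-27197) + (-6340 + 5144)/(((22*(-21))*31)) = 15933*(-1/27197) - 1196/((-462*31)) = -15933/27197 - 1196/(-14322) = -15933/27197 - 1196*(-1/14322) = -15933/27197 + 598/7161 = -97832407/194757717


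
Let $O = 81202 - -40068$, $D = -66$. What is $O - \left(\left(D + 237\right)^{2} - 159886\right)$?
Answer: $251915$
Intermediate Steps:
$O = 121270$ ($O = 81202 + 40068 = 121270$)
$O - \left(\left(D + 237\right)^{2} - 159886\right) = 121270 - \left(\left(-66 + 237\right)^{2} - 159886\right) = 121270 - \left(171^{2} - 159886\right) = 121270 - \left(29241 - 159886\right) = 121270 - -130645 = 121270 + 130645 = 251915$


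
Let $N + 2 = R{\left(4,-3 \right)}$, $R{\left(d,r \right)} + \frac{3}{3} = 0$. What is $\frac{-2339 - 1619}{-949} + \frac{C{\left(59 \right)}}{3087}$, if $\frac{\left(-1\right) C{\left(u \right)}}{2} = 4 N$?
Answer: $\frac{4080374}{976521} \approx 4.1785$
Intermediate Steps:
$R{\left(d,r \right)} = -1$ ($R{\left(d,r \right)} = -1 + 0 = -1$)
$N = -3$ ($N = -2 - 1 = -3$)
$C{\left(u \right)} = 24$ ($C{\left(u \right)} = - 2 \cdot 4 \left(-3\right) = \left(-2\right) \left(-12\right) = 24$)
$\frac{-2339 - 1619}{-949} + \frac{C{\left(59 \right)}}{3087} = \frac{-2339 - 1619}{-949} + \frac{24}{3087} = \left(-3958\right) \left(- \frac{1}{949}\right) + 24 \cdot \frac{1}{3087} = \frac{3958}{949} + \frac{8}{1029} = \frac{4080374}{976521}$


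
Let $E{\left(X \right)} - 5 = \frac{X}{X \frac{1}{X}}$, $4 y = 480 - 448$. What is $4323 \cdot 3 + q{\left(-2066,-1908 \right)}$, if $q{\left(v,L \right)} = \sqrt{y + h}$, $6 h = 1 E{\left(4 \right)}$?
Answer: $12969 + \frac{\sqrt{38}}{2} \approx 12972.0$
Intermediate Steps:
$y = 8$ ($y = \frac{480 - 448}{4} = \frac{1}{4} \cdot 32 = 8$)
$E{\left(X \right)} = 5 + X$ ($E{\left(X \right)} = 5 + \frac{X}{X \frac{1}{X}} = 5 + \frac{X}{1} = 5 + X 1 = 5 + X$)
$h = \frac{3}{2}$ ($h = \frac{1 \left(5 + 4\right)}{6} = \frac{1 \cdot 9}{6} = \frac{1}{6} \cdot 9 = \frac{3}{2} \approx 1.5$)
$q{\left(v,L \right)} = \frac{\sqrt{38}}{2}$ ($q{\left(v,L \right)} = \sqrt{8 + \frac{3}{2}} = \sqrt{\frac{19}{2}} = \frac{\sqrt{38}}{2}$)
$4323 \cdot 3 + q{\left(-2066,-1908 \right)} = 4323 \cdot 3 + \frac{\sqrt{38}}{2} = 12969 + \frac{\sqrt{38}}{2}$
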